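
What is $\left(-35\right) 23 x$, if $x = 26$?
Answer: $-20930$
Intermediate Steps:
$\left(-35\right) 23 x = \left(-35\right) 23 \cdot 26 = \left(-805\right) 26 = -20930$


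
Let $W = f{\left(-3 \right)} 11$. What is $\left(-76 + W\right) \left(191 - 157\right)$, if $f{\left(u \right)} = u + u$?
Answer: $-4828$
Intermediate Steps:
$f{\left(u \right)} = 2 u$
$W = -66$ ($W = 2 \left(-3\right) 11 = \left(-6\right) 11 = -66$)
$\left(-76 + W\right) \left(191 - 157\right) = \left(-76 - 66\right) \left(191 - 157\right) = \left(-142\right) 34 = -4828$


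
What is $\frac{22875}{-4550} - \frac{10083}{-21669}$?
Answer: $- \frac{5997343}{1314586} \approx -4.5622$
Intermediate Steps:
$\frac{22875}{-4550} - \frac{10083}{-21669} = 22875 \left(- \frac{1}{4550}\right) - - \frac{3361}{7223} = - \frac{915}{182} + \frac{3361}{7223} = - \frac{5997343}{1314586}$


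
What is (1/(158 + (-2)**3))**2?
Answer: 1/22500 ≈ 4.4444e-5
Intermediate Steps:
(1/(158 + (-2)**3))**2 = (1/(158 - 8))**2 = (1/150)**2 = 1/22500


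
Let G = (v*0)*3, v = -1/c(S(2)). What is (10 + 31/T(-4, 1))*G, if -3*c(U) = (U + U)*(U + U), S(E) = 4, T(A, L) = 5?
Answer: 0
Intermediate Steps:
c(U) = -4*U**2/3 (c(U) = -(U + U)*(U + U)/3 = -2*U*2*U/3 = -4*U**2/3)
v = 3/64 (v = -1/((-4/3*4**2)) = -1/((-4/3*16)) = -1/(-64/3) = -1*(-3/64) = 3/64 ≈ 0.046875)
G = 0 (G = ((3/64)*0)*3 = 0*3 = 0)
(10 + 31/T(-4, 1))*G = (10 + 31/5)*0 = (81/5)*0 = 0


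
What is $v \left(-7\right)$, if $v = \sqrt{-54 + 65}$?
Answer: $- 7 \sqrt{11} \approx -23.216$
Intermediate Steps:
$v = \sqrt{11} \approx 3.3166$
$v \left(-7\right) = \sqrt{11} \left(-7\right) = - 7 \sqrt{11}$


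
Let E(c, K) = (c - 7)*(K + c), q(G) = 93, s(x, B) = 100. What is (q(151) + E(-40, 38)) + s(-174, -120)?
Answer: 287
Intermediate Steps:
E(c, K) = (-7 + c)*(K + c)
(q(151) + E(-40, 38)) + s(-174, -120) = (93 + ((-40)**2 - 7*38 - 7*(-40) + 38*(-40))) + 100 = (93 + (1600 - 266 + 280 - 1520)) + 100 = (93 + 94) + 100 = 187 + 100 = 287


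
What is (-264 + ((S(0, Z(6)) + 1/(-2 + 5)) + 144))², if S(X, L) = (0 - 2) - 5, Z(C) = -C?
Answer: 144400/9 ≈ 16044.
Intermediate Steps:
S(X, L) = -7 (S(X, L) = -2 - 5 = -7)
(-264 + ((S(0, Z(6)) + 1/(-2 + 5)) + 144))² = (-264 + ((-7 + 1/(-2 + 5)) + 144))² = (-264 + ((-7 + 1/3) + 144))² = (-264 + ((-7 + 1*(⅓)) + 144))² = (-264 + ((-7 + ⅓) + 144))² = (-264 + (-20/3 + 144))² = (-264 + 412/3)² = (-380/3)² = 144400/9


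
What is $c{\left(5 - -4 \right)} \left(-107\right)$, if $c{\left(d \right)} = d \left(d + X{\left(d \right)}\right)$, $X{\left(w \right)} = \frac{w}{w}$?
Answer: $-9630$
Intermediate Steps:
$X{\left(w \right)} = 1$
$c{\left(d \right)} = d \left(1 + d\right)$ ($c{\left(d \right)} = d \left(d + 1\right) = d \left(1 + d\right)$)
$c{\left(5 - -4 \right)} \left(-107\right) = \left(5 - -4\right) \left(1 + \left(5 - -4\right)\right) \left(-107\right) = \left(5 + 4\right) \left(1 + \left(5 + 4\right)\right) \left(-107\right) = 9 \left(1 + 9\right) \left(-107\right) = 9 \cdot 10 \left(-107\right) = 90 \left(-107\right) = -9630$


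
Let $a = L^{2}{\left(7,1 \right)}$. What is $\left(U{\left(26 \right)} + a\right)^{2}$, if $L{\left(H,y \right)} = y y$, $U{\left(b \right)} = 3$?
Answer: $16$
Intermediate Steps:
$L{\left(H,y \right)} = y^{2}$
$a = 1$ ($a = \left(1^{2}\right)^{2} = 1^{2} = 1$)
$\left(U{\left(26 \right)} + a\right)^{2} = \left(3 + 1\right)^{2} = 4^{2} = 16$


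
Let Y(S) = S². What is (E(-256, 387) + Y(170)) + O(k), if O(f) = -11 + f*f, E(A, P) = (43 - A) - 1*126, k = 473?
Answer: 252791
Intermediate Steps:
E(A, P) = -83 - A (E(A, P) = (43 - A) - 126 = -83 - A)
O(f) = -11 + f²
(E(-256, 387) + Y(170)) + O(k) = ((-83 - 1*(-256)) + 170²) + (-11 + 473²) = ((-83 + 256) + 28900) + (-11 + 223729) = (173 + 28900) + 223718 = 29073 + 223718 = 252791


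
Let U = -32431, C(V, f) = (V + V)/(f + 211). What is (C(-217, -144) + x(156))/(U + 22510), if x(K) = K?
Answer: -10018/664707 ≈ -0.015071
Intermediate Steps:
C(V, f) = 2*V/(211 + f) (C(V, f) = (2*V)/(211 + f) = 2*V/(211 + f))
(C(-217, -144) + x(156))/(U + 22510) = (2*(-217)/(211 - 144) + 156)/(-32431 + 22510) = (2*(-217)/67 + 156)/(-9921) = (2*(-217)*(1/67) + 156)*(-1/9921) = (-434/67 + 156)*(-1/9921) = (10018/67)*(-1/9921) = -10018/664707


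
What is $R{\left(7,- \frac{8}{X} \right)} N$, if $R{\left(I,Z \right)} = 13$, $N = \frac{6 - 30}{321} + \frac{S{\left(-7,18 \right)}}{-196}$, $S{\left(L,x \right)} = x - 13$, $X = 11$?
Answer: $- \frac{27339}{20972} \approx -1.3036$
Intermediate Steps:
$S{\left(L,x \right)} = -13 + x$
$N = - \frac{2103}{20972}$ ($N = \frac{6 - 30}{321} + \frac{-13 + 18}{-196} = \left(6 - 30\right) \frac{1}{321} + 5 \left(- \frac{1}{196}\right) = \left(-24\right) \frac{1}{321} - \frac{5}{196} = - \frac{8}{107} - \frac{5}{196} = - \frac{2103}{20972} \approx -0.10028$)
$R{\left(7,- \frac{8}{X} \right)} N = 13 \left(- \frac{2103}{20972}\right) = - \frac{27339}{20972}$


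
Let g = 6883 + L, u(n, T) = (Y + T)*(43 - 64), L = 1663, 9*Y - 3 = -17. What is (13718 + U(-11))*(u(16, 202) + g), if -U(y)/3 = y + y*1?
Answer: 179329840/3 ≈ 5.9777e+7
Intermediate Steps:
Y = -14/9 (Y = ⅓ + (⅑)*(-17) = ⅓ - 17/9 = -14/9 ≈ -1.5556)
u(n, T) = 98/3 - 21*T (u(n, T) = (-14/9 + T)*(43 - 64) = (-14/9 + T)*(-21) = 98/3 - 21*T)
U(y) = -6*y (U(y) = -3*(y + y*1) = -3*(y + y) = -6*y)
g = 8546 (g = 6883 + 1663 = 8546)
(13718 + U(-11))*(u(16, 202) + g) = (13718 - 6*(-11))*((98/3 - 21*202) + 8546) = (13718 + 66)*((98/3 - 4242) + 8546) = 13784*(-12628/3 + 8546) = 13784*(13010/3) = 179329840/3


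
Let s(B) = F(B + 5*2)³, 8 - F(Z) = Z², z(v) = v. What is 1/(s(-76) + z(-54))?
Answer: -1/82199392246 ≈ -1.2166e-11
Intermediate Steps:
F(Z) = 8 - Z²
s(B) = (8 - (10 + B)²)³ (s(B) = (8 - (B + 5*2)²)³ = (8 - (B + 10)²)³ = (8 - (10 + B)²)³)
1/(s(-76) + z(-54)) = 1/(-(-8 + (10 - 76)²)³ - 54) = 1/(-(-8 + (-66)²)³ - 54) = 1/(-(-8 + 4356)³ - 54) = 1/(-1*4348³ - 54) = 1/(-1*82199392192 - 54) = 1/(-82199392192 - 54) = 1/(-82199392246) = -1/82199392246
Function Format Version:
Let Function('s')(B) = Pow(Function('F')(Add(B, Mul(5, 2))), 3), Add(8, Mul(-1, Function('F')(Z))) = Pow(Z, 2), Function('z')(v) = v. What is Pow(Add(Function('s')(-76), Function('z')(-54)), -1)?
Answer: Rational(-1, 82199392246) ≈ -1.2166e-11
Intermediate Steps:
Function('F')(Z) = Add(8, Mul(-1, Pow(Z, 2)))
Function('s')(B) = Pow(Add(8, Mul(-1, Pow(Add(10, B), 2))), 3) (Function('s')(B) = Pow(Add(8, Mul(-1, Pow(Add(B, Mul(5, 2)), 2))), 3) = Pow(Add(8, Mul(-1, Pow(Add(B, 10), 2))), 3) = Pow(Add(8, Mul(-1, Pow(Add(10, B), 2))), 3))
Pow(Add(Function('s')(-76), Function('z')(-54)), -1) = Pow(Add(Mul(-1, Pow(Add(-8, Pow(Add(10, -76), 2)), 3)), -54), -1) = Pow(Add(Mul(-1, Pow(Add(-8, Pow(-66, 2)), 3)), -54), -1) = Pow(Add(Mul(-1, Pow(Add(-8, 4356), 3)), -54), -1) = Pow(Add(Mul(-1, Pow(4348, 3)), -54), -1) = Pow(Add(Mul(-1, 82199392192), -54), -1) = Pow(Add(-82199392192, -54), -1) = Pow(-82199392246, -1) = Rational(-1, 82199392246)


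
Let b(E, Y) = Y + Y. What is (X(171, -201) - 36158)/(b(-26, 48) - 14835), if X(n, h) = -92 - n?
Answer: 36421/14739 ≈ 2.4711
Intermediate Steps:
b(E, Y) = 2*Y
(X(171, -201) - 36158)/(b(-26, 48) - 14835) = ((-92 - 1*171) - 36158)/(2*48 - 14835) = ((-92 - 171) - 36158)/(96 - 14835) = (-263 - 36158)/(-14739) = -36421*(-1/14739) = 36421/14739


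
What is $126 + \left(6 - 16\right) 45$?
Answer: $-324$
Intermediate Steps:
$126 + \left(6 - 16\right) 45 = 126 - 450 = -324$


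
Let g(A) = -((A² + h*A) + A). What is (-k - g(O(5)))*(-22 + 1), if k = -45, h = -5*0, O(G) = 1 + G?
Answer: -1827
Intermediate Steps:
h = 0
g(A) = -A - A² (g(A) = -((A² + 0*A) + A) = -((A² + 0) + A) = -(A² + A) = -(A + A²) = -A - A²)
(-k - g(O(5)))*(-22 + 1) = (-1*(-45) - (-1)*(1 + 5)*(1 + (1 + 5)))*(-22 + 1) = (45 - (-1)*6*(1 + 6))*(-21) = (45 - (-1)*6*7)*(-21) = (45 - 1*(-42))*(-21) = (45 + 42)*(-21) = 87*(-21) = -1827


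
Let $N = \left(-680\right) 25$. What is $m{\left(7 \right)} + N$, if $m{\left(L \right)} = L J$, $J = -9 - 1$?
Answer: $-17070$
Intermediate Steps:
$J = -10$
$m{\left(L \right)} = - 10 L$ ($m{\left(L \right)} = L \left(-10\right) = - 10 L$)
$N = -17000$
$m{\left(7 \right)} + N = \left(-10\right) 7 - 17000 = -70 - 17000 = -17070$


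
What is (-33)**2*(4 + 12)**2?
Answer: 278784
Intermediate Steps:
(-33)**2*(4 + 12)**2 = 1089*16**2 = 1089*256 = 278784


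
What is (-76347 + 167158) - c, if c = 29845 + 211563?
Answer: -150597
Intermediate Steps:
c = 241408
(-76347 + 167158) - c = (-76347 + 167158) - 1*241408 = 90811 - 241408 = -150597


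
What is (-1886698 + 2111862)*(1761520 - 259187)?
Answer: 338271307612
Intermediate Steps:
(-1886698 + 2111862)*(1761520 - 259187) = 225164*1502333 = 338271307612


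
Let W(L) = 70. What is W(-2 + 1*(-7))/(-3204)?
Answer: -35/1602 ≈ -0.021848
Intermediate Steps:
W(-2 + 1*(-7))/(-3204) = 70/(-3204) = 70*(-1/3204) = -35/1602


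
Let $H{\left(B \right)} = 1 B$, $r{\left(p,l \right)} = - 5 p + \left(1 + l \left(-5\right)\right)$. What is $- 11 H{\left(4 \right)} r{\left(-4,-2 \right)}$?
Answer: $-1364$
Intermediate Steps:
$r{\left(p,l \right)} = 1 - 5 l - 5 p$ ($r{\left(p,l \right)} = - 5 p - \left(-1 + 5 l\right) = 1 - 5 l - 5 p$)
$H{\left(B \right)} = B$
$- 11 H{\left(4 \right)} r{\left(-4,-2 \right)} = \left(-11\right) 4 \left(1 - -10 - -20\right) = - 44 \left(1 + 10 + 20\right) = \left(-44\right) 31 = -1364$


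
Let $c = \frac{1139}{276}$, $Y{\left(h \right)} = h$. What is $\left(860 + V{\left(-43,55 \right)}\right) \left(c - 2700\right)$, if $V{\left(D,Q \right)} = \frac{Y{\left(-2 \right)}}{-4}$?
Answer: $- \frac{1280528981}{552} \approx -2.3198 \cdot 10^{6}$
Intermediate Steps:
$c = \frac{1139}{276}$ ($c = 1139 \cdot \frac{1}{276} = \frac{1139}{276} \approx 4.1268$)
$V{\left(D,Q \right)} = \frac{1}{2}$ ($V{\left(D,Q \right)} = \frac{1}{-4} \left(-2\right) = \left(- \frac{1}{4}\right) \left(-2\right) = \frac{1}{2}$)
$\left(860 + V{\left(-43,55 \right)}\right) \left(c - 2700\right) = \left(860 + \frac{1}{2}\right) \left(\frac{1139}{276} - 2700\right) = \frac{1721}{2} \left(- \frac{744061}{276}\right) = - \frac{1280528981}{552}$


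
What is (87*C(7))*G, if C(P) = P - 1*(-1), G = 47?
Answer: 32712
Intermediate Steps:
C(P) = 1 + P (C(P) = P + 1 = 1 + P)
(87*C(7))*G = (87*(1 + 7))*47 = (87*8)*47 = 696*47 = 32712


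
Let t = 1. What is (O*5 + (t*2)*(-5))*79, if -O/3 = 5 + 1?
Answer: -7900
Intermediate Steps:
O = -18 (O = -3*(5 + 1) = -3*6 = -18)
(O*5 + (t*2)*(-5))*79 = (-18*5 + (1*2)*(-5))*79 = (-90 + 2*(-5))*79 = (-90 - 10)*79 = -100*79 = -7900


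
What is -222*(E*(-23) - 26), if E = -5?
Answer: -19758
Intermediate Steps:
-222*(E*(-23) - 26) = -222*(-5*(-23) - 26) = -222*(115 - 26) = -222*89 = -19758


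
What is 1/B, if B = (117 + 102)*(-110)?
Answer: -1/24090 ≈ -4.1511e-5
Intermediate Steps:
B = -24090 (B = 219*(-110) = -24090)
1/B = 1/(-24090) = -1/24090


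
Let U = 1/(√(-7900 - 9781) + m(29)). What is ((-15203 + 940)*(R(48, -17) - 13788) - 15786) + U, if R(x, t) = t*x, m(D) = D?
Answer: 3857781904481/18522 - I*√17681/18522 ≈ 2.0828e+8 - 0.007179*I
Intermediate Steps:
U = 1/(29 + I*√17681) (U = 1/(√(-7900 - 9781) + 29) = 1/(√(-17681) + 29) = 1/(I*√17681 + 29) = 1/(29 + I*√17681) ≈ 0.0015657 - 0.007179*I)
((-15203 + 940)*(R(48, -17) - 13788) - 15786) + U = ((-15203 + 940)*(-17*48 - 13788) - 15786) + (29/18522 - I*√17681/18522) = (-14263*(-816 - 13788) - 15786) + (29/18522 - I*√17681/18522) = (-14263*(-14604) - 15786) + (29/18522 - I*√17681/18522) = (208296852 - 15786) + (29/18522 - I*√17681/18522) = 208281066 + (29/18522 - I*√17681/18522) = 3857781904481/18522 - I*√17681/18522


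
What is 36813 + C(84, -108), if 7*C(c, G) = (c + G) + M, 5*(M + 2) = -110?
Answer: 257643/7 ≈ 36806.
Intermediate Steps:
M = -24 (M = -2 + (⅕)*(-110) = -2 - 22 = -24)
C(c, G) = -24/7 + G/7 + c/7 (C(c, G) = ((c + G) - 24)/7 = ((G + c) - 24)/7 = (-24 + G + c)/7 = -24/7 + G/7 + c/7)
36813 + C(84, -108) = 36813 + (-24/7 + (⅐)*(-108) + (⅐)*84) = 36813 + (-24/7 - 108/7 + 12) = 36813 - 48/7 = 257643/7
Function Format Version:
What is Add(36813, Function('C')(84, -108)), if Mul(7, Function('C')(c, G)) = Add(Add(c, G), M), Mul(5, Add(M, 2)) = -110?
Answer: Rational(257643, 7) ≈ 36806.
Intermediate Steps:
M = -24 (M = Add(-2, Mul(Rational(1, 5), -110)) = Add(-2, -22) = -24)
Function('C')(c, G) = Add(Rational(-24, 7), Mul(Rational(1, 7), G), Mul(Rational(1, 7), c)) (Function('C')(c, G) = Mul(Rational(1, 7), Add(Add(c, G), -24)) = Mul(Rational(1, 7), Add(Add(G, c), -24)) = Mul(Rational(1, 7), Add(-24, G, c)) = Add(Rational(-24, 7), Mul(Rational(1, 7), G), Mul(Rational(1, 7), c)))
Add(36813, Function('C')(84, -108)) = Add(36813, Add(Rational(-24, 7), Mul(Rational(1, 7), -108), Mul(Rational(1, 7), 84))) = Add(36813, Add(Rational(-24, 7), Rational(-108, 7), 12)) = Add(36813, Rational(-48, 7)) = Rational(257643, 7)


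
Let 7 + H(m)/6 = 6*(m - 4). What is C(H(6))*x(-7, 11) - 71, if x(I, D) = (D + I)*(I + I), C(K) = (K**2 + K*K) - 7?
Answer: -100479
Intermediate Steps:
H(m) = -186 + 36*m (H(m) = -42 + 6*(6*(m - 4)) = -42 + 6*(6*(-4 + m)) = -42 + 6*(-24 + 6*m) = -42 + (-144 + 36*m) = -186 + 36*m)
C(K) = -7 + 2*K**2 (C(K) = (K**2 + K**2) - 7 = 2*K**2 - 7 = -7 + 2*K**2)
x(I, D) = 2*I*(D + I) (x(I, D) = (D + I)*(2*I) = 2*I*(D + I))
C(H(6))*x(-7, 11) - 71 = (-7 + 2*(-186 + 36*6)**2)*(2*(-7)*(11 - 7)) - 71 = (-7 + 2*(-186 + 216)**2)*(2*(-7)*4) - 71 = (-7 + 2*30**2)*(-56) - 71 = (-7 + 2*900)*(-56) - 71 = (-7 + 1800)*(-56) - 71 = 1793*(-56) - 71 = -100408 - 71 = -100479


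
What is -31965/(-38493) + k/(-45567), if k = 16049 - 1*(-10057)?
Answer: 5575937/21654451 ≈ 0.25750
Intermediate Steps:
k = 26106 (k = 16049 + 10057 = 26106)
-31965/(-38493) + k/(-45567) = -31965/(-38493) + 26106/(-45567) = -31965*(-1/38493) + 26106*(-1/45567) = 10655/12831 - 8702/15189 = 5575937/21654451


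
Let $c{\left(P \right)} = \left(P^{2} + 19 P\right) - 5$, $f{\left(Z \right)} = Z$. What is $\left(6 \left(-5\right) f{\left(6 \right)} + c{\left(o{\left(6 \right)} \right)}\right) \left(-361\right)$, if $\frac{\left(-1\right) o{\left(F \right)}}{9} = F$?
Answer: $-615505$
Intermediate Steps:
$o{\left(F \right)} = - 9 F$
$c{\left(P \right)} = -5 + P^{2} + 19 P$
$\left(6 \left(-5\right) f{\left(6 \right)} + c{\left(o{\left(6 \right)} \right)}\right) \left(-361\right) = \left(6 \left(-5\right) 6 + \left(-5 + \left(\left(-9\right) 6\right)^{2} + 19 \left(\left(-9\right) 6\right)\right)\right) \left(-361\right) = \left(\left(-30\right) 6 + \left(-5 + \left(-54\right)^{2} + 19 \left(-54\right)\right)\right) \left(-361\right) = \left(-180 - -1885\right) \left(-361\right) = \left(-180 + 1885\right) \left(-361\right) = 1705 \left(-361\right) = -615505$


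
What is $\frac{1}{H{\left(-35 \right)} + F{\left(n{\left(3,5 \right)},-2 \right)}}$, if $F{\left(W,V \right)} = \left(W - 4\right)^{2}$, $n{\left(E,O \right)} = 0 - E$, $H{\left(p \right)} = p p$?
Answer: $\frac{1}{1274} \approx 0.00078493$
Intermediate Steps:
$H{\left(p \right)} = p^{2}$
$n{\left(E,O \right)} = - E$
$F{\left(W,V \right)} = \left(-4 + W\right)^{2}$
$\frac{1}{H{\left(-35 \right)} + F{\left(n{\left(3,5 \right)},-2 \right)}} = \frac{1}{\left(-35\right)^{2} + \left(-4 - 3\right)^{2}} = \frac{1}{1225 + \left(-4 - 3\right)^{2}} = \frac{1}{1225 + \left(-7\right)^{2}} = \frac{1}{1225 + 49} = \frac{1}{1274}$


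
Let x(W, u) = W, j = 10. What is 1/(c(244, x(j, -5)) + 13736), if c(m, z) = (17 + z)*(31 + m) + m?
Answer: 1/21405 ≈ 4.6718e-5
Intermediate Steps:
c(m, z) = m + (17 + z)*(31 + m)
1/(c(244, x(j, -5)) + 13736) = 1/((527 + 18*244 + 31*10 + 244*10) + 13736) = 1/((527 + 4392 + 310 + 2440) + 13736) = 1/(7669 + 13736) = 1/21405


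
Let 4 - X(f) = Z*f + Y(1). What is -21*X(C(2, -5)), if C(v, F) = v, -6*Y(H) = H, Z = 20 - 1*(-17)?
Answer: 2933/2 ≈ 1466.5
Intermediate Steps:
Z = 37 (Z = 20 + 17 = 37)
Y(H) = -H/6
X(f) = 25/6 - 37*f (X(f) = 4 - (37*f - 1/6*1) = 4 - (37*f - 1/6) = 4 - (-1/6 + 37*f) = 4 + (1/6 - 37*f) = 25/6 - 37*f)
-21*X(C(2, -5)) = -21*(25/6 - 37*2) = -21*(25/6 - 74) = -21*(-419/6) = 2933/2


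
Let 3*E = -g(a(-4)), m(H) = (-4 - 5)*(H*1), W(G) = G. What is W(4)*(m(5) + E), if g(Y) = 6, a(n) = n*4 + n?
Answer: -188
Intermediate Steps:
m(H) = -9*H
a(n) = 5*n (a(n) = 4*n + n = 5*n)
E = -2 (E = (-1*6)/3 = (⅓)*(-6) = -2)
W(4)*(m(5) + E) = 4*(-9*5 - 2) = 4*(-45 - 2) = 4*(-47) = -188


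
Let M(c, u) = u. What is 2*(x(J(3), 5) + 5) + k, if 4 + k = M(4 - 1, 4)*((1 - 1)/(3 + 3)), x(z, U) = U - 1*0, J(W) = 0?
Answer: 16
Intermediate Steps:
x(z, U) = U (x(z, U) = U + 0 = U)
k = -4 (k = -4 + 4*((1 - 1)/(3 + 3)) = -4 + 4*(0/6) = -4 + 4*(0*(⅙)) = -4 + 4*0 = -4 + 0 = -4)
2*(x(J(3), 5) + 5) + k = 2*(5 + 5) - 4 = 2*10 - 4 = 20 - 4 = 16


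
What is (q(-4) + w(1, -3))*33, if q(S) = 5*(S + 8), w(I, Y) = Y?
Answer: 561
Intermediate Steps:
q(S) = 40 + 5*S (q(S) = 5*(8 + S) = 40 + 5*S)
(q(-4) + w(1, -3))*33 = ((40 + 5*(-4)) - 3)*33 = ((40 - 20) - 3)*33 = (20 - 3)*33 = 17*33 = 561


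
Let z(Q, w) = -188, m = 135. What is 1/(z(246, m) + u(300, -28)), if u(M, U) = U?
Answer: -1/216 ≈ -0.0046296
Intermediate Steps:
1/(z(246, m) + u(300, -28)) = 1/(-188 - 28) = 1/(-216) = -1/216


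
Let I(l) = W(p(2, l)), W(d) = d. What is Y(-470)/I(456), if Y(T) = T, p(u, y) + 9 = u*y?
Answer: -470/903 ≈ -0.52049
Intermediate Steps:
p(u, y) = -9 + u*y
I(l) = -9 + 2*l
Y(-470)/I(456) = -470/(-9 + 2*456) = -470/(-9 + 912) = -470/903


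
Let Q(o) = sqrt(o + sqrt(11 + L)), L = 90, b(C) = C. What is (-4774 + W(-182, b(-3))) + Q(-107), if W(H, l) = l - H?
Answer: -4595 + I*sqrt(107 - sqrt(101)) ≈ -4595.0 + 9.8463*I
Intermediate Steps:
Q(o) = sqrt(o + sqrt(101)) (Q(o) = sqrt(o + sqrt(11 + 90)) = sqrt(o + sqrt(101)))
(-4774 + W(-182, b(-3))) + Q(-107) = (-4774 + (-3 - 1*(-182))) + sqrt(-107 + sqrt(101)) = (-4774 + (-3 + 182)) + sqrt(-107 + sqrt(101)) = (-4774 + 179) + sqrt(-107 + sqrt(101)) = -4595 + sqrt(-107 + sqrt(101))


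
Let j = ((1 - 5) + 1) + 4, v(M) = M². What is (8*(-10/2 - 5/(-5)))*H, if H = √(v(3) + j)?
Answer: -32*√10 ≈ -101.19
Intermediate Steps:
j = 1 (j = (-4 + 1) + 4 = -3 + 4 = 1)
H = √10 (H = √(3² + 1) = √(9 + 1) = √10 ≈ 3.1623)
(8*(-10/2 - 5/(-5)))*H = (8*(-10/2 - 5/(-5)))*√10 = (8*(-10*½ - 5*(-⅕)))*√10 = (8*(-5 + 1))*√10 = (8*(-4))*√10 = -32*√10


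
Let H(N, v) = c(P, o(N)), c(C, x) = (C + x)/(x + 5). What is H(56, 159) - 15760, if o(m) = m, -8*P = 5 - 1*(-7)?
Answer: -1922611/122 ≈ -15759.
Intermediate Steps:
P = -3/2 (P = -(5 - 1*(-7))/8 = -(5 + 7)/8 = -1/8*12 = -3/2 ≈ -1.5000)
c(C, x) = (C + x)/(5 + x)
H(N, v) = (-3/2 + N)/(5 + N)
H(56, 159) - 15760 = (-3/2 + 56)/(5 + 56) - 15760 = (109/2)/61 - 15760 = (1/61)*(109/2) - 15760 = 109/122 - 15760 = -1922611/122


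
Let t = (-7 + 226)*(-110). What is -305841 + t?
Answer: -329931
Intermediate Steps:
t = -24090 (t = 219*(-110) = -24090)
-305841 + t = -305841 - 24090 = -329931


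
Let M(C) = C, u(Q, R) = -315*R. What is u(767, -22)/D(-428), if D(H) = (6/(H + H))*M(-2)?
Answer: 494340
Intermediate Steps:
D(H) = -6/H (D(H) = (6/(H + H))*(-2) = (6/(2*H))*(-2) = ((1/(2*H))*6)*(-2) = (3/H)*(-2) = -6/H)
u(767, -22)/D(-428) = (-315*(-22))/((-6/(-428))) = 6930/((-6*(-1/428))) = 6930/(3/214) = 6930*(214/3) = 494340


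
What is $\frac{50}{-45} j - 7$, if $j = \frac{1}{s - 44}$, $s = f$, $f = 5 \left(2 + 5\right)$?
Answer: $- \frac{557}{81} \approx -6.8765$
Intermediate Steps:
$f = 35$ ($f = 5 \cdot 7 = 35$)
$s = 35$
$j = - \frac{1}{9}$ ($j = \frac{1}{35 - 44} = \frac{1}{-9} = - \frac{1}{9} \approx -0.11111$)
$\frac{50}{-45} j - 7 = \frac{50}{-45} \left(- \frac{1}{9}\right) - 7 = 50 \left(- \frac{1}{45}\right) \left(- \frac{1}{9}\right) - 7 = \left(- \frac{10}{9}\right) \left(- \frac{1}{9}\right) - 7 = \frac{10}{81} - 7 = - \frac{557}{81}$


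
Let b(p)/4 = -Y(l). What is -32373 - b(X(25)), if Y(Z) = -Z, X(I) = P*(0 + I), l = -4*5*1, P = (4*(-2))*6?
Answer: -32293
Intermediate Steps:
P = -48 (P = -8*6 = -48)
l = -20 (l = -20*1 = -20)
X(I) = -48*I (X(I) = -48*(0 + I) = -48*I)
b(p) = -80 (b(p) = 4*(-(-1)*(-20)) = 4*(-1*20) = 4*(-20) = -80)
-32373 - b(X(25)) = -32373 - 1*(-80) = -32373 + 80 = -32293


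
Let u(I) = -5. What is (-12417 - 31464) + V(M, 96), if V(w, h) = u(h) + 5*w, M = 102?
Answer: -43376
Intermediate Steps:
V(w, h) = -5 + 5*w
(-12417 - 31464) + V(M, 96) = (-12417 - 31464) + (-5 + 5*102) = -43881 + (-5 + 510) = -43881 + 505 = -43376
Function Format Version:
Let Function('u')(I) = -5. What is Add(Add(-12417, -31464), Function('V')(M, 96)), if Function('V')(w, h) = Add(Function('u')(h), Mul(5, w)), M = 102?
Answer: -43376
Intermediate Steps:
Function('V')(w, h) = Add(-5, Mul(5, w))
Add(Add(-12417, -31464), Function('V')(M, 96)) = Add(Add(-12417, -31464), Add(-5, Mul(5, 102))) = Add(-43881, Add(-5, 510)) = Add(-43881, 505) = -43376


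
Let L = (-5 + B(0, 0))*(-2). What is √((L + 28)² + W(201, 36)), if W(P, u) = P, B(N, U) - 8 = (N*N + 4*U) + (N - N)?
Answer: √685 ≈ 26.173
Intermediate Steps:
B(N, U) = 8 + N² + 4*U (B(N, U) = 8 + ((N*N + 4*U) + (N - N)) = 8 + ((N² + 4*U) + 0) = 8 + (N² + 4*U) = 8 + N² + 4*U)
L = -6 (L = (-5 + (8 + 0² + 4*0))*(-2) = (-5 + (8 + 0 + 0))*(-2) = (-5 + 8)*(-2) = 3*(-2) = -6)
√((L + 28)² + W(201, 36)) = √((-6 + 28)² + 201) = √(22² + 201) = √(484 + 201) = √685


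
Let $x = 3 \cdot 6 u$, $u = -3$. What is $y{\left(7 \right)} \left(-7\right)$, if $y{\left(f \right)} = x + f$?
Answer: $329$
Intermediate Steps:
$x = -54$ ($x = 3 \cdot 6 \left(-3\right) = 18 \left(-3\right) = -54$)
$y{\left(f \right)} = -54 + f$
$y{\left(7 \right)} \left(-7\right) = \left(-54 + 7\right) \left(-7\right) = \left(-47\right) \left(-7\right) = 329$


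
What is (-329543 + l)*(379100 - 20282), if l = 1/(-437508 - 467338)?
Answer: -53497192039981011/452423 ≈ -1.1825e+11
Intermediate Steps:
l = -1/904846 (l = 1/(-904846) = -1/904846 ≈ -1.1052e-6)
(-329543 + l)*(379100 - 20282) = (-329543 - 1/904846)*(379100 - 20282) = -298185665379/904846*358818 = -53497192039981011/452423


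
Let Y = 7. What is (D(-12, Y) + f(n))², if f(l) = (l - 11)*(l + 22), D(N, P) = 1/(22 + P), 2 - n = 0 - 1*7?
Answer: 3229209/841 ≈ 3839.7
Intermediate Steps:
n = 9 (n = 2 - (0 - 1*7) = 2 - (0 - 7) = 2 - 1*(-7) = 2 + 7 = 9)
f(l) = (-11 + l)*(22 + l)
(D(-12, Y) + f(n))² = (1/(22 + 7) + (-242 + 9² + 11*9))² = (1/29 + (-242 + 81 + 99))² = (1/29 - 62)² = (-1797/29)² = 3229209/841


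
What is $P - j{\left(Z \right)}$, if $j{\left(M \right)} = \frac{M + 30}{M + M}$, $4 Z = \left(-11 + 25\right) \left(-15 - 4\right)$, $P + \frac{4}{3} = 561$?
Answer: $\frac{446395}{798} \approx 559.39$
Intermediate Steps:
$P = \frac{1679}{3}$ ($P = - \frac{4}{3} + 561 = \frac{1679}{3} \approx 559.67$)
$Z = - \frac{133}{2}$ ($Z = \frac{\left(-11 + 25\right) \left(-15 - 4\right)}{4} = \frac{14 \left(-19\right)}{4} = \frac{1}{4} \left(-266\right) = - \frac{133}{2} \approx -66.5$)
$j{\left(M \right)} = \frac{30 + M}{2 M}$
$P - j{\left(Z \right)} = \frac{1679}{3} - \frac{30 - \frac{133}{2}}{2 \left(- \frac{133}{2}\right)} = \frac{1679}{3} - \frac{1}{2} \left(- \frac{2}{133}\right) \left(- \frac{73}{2}\right) = \frac{1679}{3} - \frac{73}{266} = \frac{446395}{798}$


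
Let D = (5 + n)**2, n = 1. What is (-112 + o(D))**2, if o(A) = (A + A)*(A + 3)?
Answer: 7268416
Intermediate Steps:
D = 36 (D = (5 + 1)**2 = 6**2 = 36)
o(A) = 2*A*(3 + A) (o(A) = (2*A)*(3 + A) = 2*A*(3 + A))
(-112 + o(D))**2 = (-112 + 2*36*(3 + 36))**2 = (-112 + 2*36*39)**2 = (-112 + 2808)**2 = 2696**2 = 7268416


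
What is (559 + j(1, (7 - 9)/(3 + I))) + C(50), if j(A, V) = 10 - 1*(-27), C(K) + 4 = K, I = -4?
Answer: 642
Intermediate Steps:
C(K) = -4 + K
j(A, V) = 37 (j(A, V) = 10 + 27 = 37)
(559 + j(1, (7 - 9)/(3 + I))) + C(50) = (559 + 37) + (-4 + 50) = 596 + 46 = 642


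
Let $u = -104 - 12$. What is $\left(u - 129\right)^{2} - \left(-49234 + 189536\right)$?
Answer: $-80277$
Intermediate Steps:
$u = -116$ ($u = -104 - 12 = -116$)
$\left(u - 129\right)^{2} - \left(-49234 + 189536\right) = \left(-116 - 129\right)^{2} - \left(-49234 + 189536\right) = \left(-245\right)^{2} - 140302 = 60025 - 140302 = -80277$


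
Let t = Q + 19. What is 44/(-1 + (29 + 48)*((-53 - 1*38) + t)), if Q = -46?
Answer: -44/9087 ≈ -0.0048421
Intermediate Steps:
t = -27 (t = -46 + 19 = -27)
44/(-1 + (29 + 48)*((-53 - 1*38) + t)) = 44/(-1 + (29 + 48)*((-53 - 1*38) - 27)) = 44/(-1 + 77*((-53 - 38) - 27)) = 44/(-1 + 77*(-91 - 27)) = 44/(-1 + 77*(-118)) = 44/(-1 - 9086) = 44/(-9087) = -1/9087*44 = -44/9087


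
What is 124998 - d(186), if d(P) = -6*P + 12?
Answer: 126102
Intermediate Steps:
d(P) = 12 - 6*P
124998 - d(186) = 124998 - (12 - 6*186) = 124998 - (12 - 1116) = 124998 - 1*(-1104) = 124998 + 1104 = 126102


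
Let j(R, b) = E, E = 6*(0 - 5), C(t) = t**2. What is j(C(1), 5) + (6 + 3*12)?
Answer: 12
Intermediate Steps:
E = -30 (E = 6*(-5) = -30)
j(R, b) = -30
j(C(1), 5) + (6 + 3*12) = -30 + (6 + 3*12) = -30 + (6 + 36) = -30 + 42 = 12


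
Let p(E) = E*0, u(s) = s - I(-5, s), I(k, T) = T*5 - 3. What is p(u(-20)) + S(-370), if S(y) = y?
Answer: -370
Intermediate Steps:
I(k, T) = -3 + 5*T (I(k, T) = 5*T - 3 = -3 + 5*T)
u(s) = 3 - 4*s (u(s) = s - (-3 + 5*s) = s + (3 - 5*s) = 3 - 4*s)
p(E) = 0
p(u(-20)) + S(-370) = 0 - 370 = -370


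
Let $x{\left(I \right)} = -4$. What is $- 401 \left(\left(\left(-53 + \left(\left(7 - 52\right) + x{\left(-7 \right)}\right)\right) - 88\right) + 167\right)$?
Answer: $9223$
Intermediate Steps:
$- 401 \left(\left(\left(-53 + \left(\left(7 - 52\right) + x{\left(-7 \right)}\right)\right) - 88\right) + 167\right) = - 401 \left(\left(\left(-53 + \left(\left(7 - 52\right) - 4\right)\right) - 88\right) + 167\right) = - 401 \left(\left(\left(-53 - 49\right) - 88\right) + 167\right) = - 401 \left(\left(-102 - 88\right) + 167\right) = - 401 \left(-190 + 167\right) = \left(-401\right) \left(-23\right) = 9223$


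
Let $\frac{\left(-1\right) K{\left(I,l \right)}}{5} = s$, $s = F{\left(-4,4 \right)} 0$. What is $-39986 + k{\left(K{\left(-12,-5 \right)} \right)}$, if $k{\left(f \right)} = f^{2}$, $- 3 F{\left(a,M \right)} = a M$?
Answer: $-39986$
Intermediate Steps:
$F{\left(a,M \right)} = - \frac{M a}{3}$ ($F{\left(a,M \right)} = - \frac{a M}{3} = - \frac{M a}{3}$)
$s = 0$ ($s = \left(- \frac{1}{3}\right) 4 \left(-4\right) 0 = \frac{16}{3} \cdot 0 = 0$)
$K{\left(I,l \right)} = 0$ ($K{\left(I,l \right)} = \left(-5\right) 0 = 0$)
$-39986 + k{\left(K{\left(-12,-5 \right)} \right)} = -39986 + 0^{2} = -39986 + 0 = -39986$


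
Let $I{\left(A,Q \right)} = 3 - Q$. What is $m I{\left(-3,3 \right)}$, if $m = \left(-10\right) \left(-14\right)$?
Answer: $0$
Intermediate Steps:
$m = 140$
$m I{\left(-3,3 \right)} = 140 \left(3 - 3\right) = 140 \cdot 0 = 0$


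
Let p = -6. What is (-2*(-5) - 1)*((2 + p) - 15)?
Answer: -171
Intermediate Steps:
(-2*(-5) - 1)*((2 + p) - 15) = (-2*(-5) - 1)*((2 - 6) - 15) = (10 - 1)*(-4 - 15) = 9*(-19) = -171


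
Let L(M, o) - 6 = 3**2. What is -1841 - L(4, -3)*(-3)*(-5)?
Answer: -2066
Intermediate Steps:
L(M, o) = 15 (L(M, o) = 6 + 3**2 = 6 + 9 = 15)
-1841 - L(4, -3)*(-3)*(-5) = -1841 - 15*(-3)*(-5) = -1841 - (-45)*(-5) = -1841 - 1*225 = -1841 - 225 = -2066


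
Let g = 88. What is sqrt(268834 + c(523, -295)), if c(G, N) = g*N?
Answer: 3*sqrt(26986) ≈ 492.82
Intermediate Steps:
c(G, N) = 88*N
sqrt(268834 + c(523, -295)) = sqrt(268834 + 88*(-295)) = sqrt(268834 - 25960) = sqrt(242874) = 3*sqrt(26986)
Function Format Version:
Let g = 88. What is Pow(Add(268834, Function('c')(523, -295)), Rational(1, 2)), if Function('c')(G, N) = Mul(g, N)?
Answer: Mul(3, Pow(26986, Rational(1, 2))) ≈ 492.82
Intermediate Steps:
Function('c')(G, N) = Mul(88, N)
Pow(Add(268834, Function('c')(523, -295)), Rational(1, 2)) = Pow(Add(268834, Mul(88, -295)), Rational(1, 2)) = Pow(Add(268834, -25960), Rational(1, 2)) = Pow(242874, Rational(1, 2)) = Mul(3, Pow(26986, Rational(1, 2)))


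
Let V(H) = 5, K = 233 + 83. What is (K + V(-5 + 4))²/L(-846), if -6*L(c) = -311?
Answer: 618246/311 ≈ 1987.9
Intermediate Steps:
L(c) = 311/6 (L(c) = -⅙*(-311) = 311/6)
K = 316
(K + V(-5 + 4))²/L(-846) = (316 + 5)²/(311/6) = 321²*(6/311) = 103041*(6/311) = 618246/311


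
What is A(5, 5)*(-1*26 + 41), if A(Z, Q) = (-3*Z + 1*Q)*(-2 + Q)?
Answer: -450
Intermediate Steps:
A(Z, Q) = (-2 + Q)*(Q - 3*Z) (A(Z, Q) = (-3*Z + Q)*(-2 + Q) = (Q - 3*Z)*(-2 + Q) = (-2 + Q)*(Q - 3*Z))
A(5, 5)*(-1*26 + 41) = (5² - 2*5 + 6*5 - 3*5*5)*(-1*26 + 41) = (25 - 10 + 30 - 75)*(-26 + 41) = -30*15 = -450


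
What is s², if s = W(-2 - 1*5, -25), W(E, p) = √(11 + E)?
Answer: 4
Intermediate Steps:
s = 2 (s = √(11 + (-2 - 1*5)) = √(11 + (-2 - 5)) = √(11 - 7) = √4 = 2)
s² = 2² = 4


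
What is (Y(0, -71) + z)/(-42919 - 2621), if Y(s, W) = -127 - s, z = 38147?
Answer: -1901/2277 ≈ -0.83487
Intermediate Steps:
(Y(0, -71) + z)/(-42919 - 2621) = ((-127 - 1*0) + 38147)/(-42919 - 2621) = ((-127 + 0) + 38147)/(-45540) = (-127 + 38147)*(-1/45540) = 38020*(-1/45540) = -1901/2277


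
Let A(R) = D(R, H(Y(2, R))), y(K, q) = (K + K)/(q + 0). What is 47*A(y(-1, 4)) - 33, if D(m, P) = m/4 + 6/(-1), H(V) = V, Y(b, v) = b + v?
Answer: -2567/8 ≈ -320.88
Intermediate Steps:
y(K, q) = 2*K/q (y(K, q) = (2*K)/q = 2*K/q)
D(m, P) = -6 + m/4 (D(m, P) = m*(¼) + 6*(-1) = m/4 - 6 = -6 + m/4)
A(R) = -6 + R/4
47*A(y(-1, 4)) - 33 = 47*(-6 + (2*(-1)/4)/4) - 33 = 47*(-6 + (2*(-1)*(¼))/4) - 33 = 47*(-6 + (¼)*(-½)) - 33 = 47*(-6 - ⅛) - 33 = 47*(-49/8) - 33 = -2303/8 - 33 = -2567/8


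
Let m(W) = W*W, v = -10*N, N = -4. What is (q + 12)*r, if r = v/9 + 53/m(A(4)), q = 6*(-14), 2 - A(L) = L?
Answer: -1274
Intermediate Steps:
v = 40 (v = -10*(-4) = 40)
A(L) = 2 - L
m(W) = W**2
q = -84
r = 637/36 (r = 40/9 + 53/((2 - 1*4)**2) = 40*(1/9) + 53/((2 - 4)**2) = 40/9 + 53/((-2)**2) = 40/9 + 53/4 = 637/36 ≈ 17.694)
(q + 12)*r = (-84 + 12)*(637/36) = -72*637/36 = -1274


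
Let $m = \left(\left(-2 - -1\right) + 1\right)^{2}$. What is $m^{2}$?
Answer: $0$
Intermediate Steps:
$m = 0$ ($m = \left(\left(-2 + 1\right) + 1\right)^{2} = \left(-1 + 1\right)^{2} = 0^{2} = 0$)
$m^{2} = 0^{2} = 0$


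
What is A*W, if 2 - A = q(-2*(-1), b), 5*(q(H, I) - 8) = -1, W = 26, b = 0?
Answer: -754/5 ≈ -150.80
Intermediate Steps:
q(H, I) = 39/5 (q(H, I) = 8 + (⅕)*(-1) = 8 - ⅕ = 39/5)
A = -29/5 (A = 2 - 1*39/5 = 2 - 39/5 = -29/5 ≈ -5.8000)
A*W = -29/5*26 = -754/5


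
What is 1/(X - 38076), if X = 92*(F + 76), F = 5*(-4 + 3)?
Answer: -1/31544 ≈ -3.1702e-5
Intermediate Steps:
F = -5 (F = 5*(-1) = -5)
X = 6532 (X = 92*(-5 + 76) = 92*71 = 6532)
1/(X - 38076) = 1/(6532 - 38076) = 1/(-31544) = -1/31544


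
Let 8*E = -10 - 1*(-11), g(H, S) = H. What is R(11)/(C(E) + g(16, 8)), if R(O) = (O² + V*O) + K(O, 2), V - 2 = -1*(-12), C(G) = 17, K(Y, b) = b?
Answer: 277/33 ≈ 8.3939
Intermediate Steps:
E = ⅛ (E = (-10 - 1*(-11))/8 = (-10 + 11)/8 = (⅛)*1 = ⅛ ≈ 0.12500)
V = 14 (V = 2 - 1*(-12) = 2 + 12 = 14)
R(O) = 2 + O² + 14*O (R(O) = (O² + 14*O) + 2 = 2 + O² + 14*O)
R(11)/(C(E) + g(16, 8)) = (2 + 11² + 14*11)/(17 + 16) = (2 + 121 + 154)/33 = 277*(1/33) = 277/33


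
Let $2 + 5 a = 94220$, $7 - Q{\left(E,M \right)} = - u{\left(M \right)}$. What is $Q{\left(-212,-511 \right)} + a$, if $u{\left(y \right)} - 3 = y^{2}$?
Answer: $\frac{1399873}{5} \approx 2.7997 \cdot 10^{5}$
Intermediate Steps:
$u{\left(y \right)} = 3 + y^{2}$
$Q{\left(E,M \right)} = 10 + M^{2}$ ($Q{\left(E,M \right)} = 7 - - (3 + M^{2}) = 7 - \left(-3 - M^{2}\right) = 7 + \left(3 + M^{2}\right) = 10 + M^{2}$)
$a = \frac{94218}{5}$ ($a = - \frac{2}{5} + \frac{1}{5} \cdot 94220 = - \frac{2}{5} + 18844 = \frac{94218}{5} \approx 18844.0$)
$Q{\left(-212,-511 \right)} + a = \left(10 + \left(-511\right)^{2}\right) + \frac{94218}{5} = \left(10 + 261121\right) + \frac{94218}{5} = 261131 + \frac{94218}{5} = \frac{1399873}{5}$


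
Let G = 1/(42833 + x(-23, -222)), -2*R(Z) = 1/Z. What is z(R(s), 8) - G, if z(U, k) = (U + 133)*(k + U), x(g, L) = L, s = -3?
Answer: 1668263225/1533996 ≈ 1087.5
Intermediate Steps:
R(Z) = -1/(2*Z)
z(U, k) = (133 + U)*(U + k)
G = 1/42611 (G = 1/(42833 - 222) = 1/42611 ≈ 2.3468e-5)
z(R(s), 8) - G = ((-½/(-3))² + 133*(-½/(-3)) + 133*8 - ½/(-3)*8) - 1*1/42611 = ((-½*(-⅓))² + 133*(-½*(-⅓)) + 1064 - ½*(-⅓)*8) - 1/42611 = ((⅙)² + 133*(⅙) + 1064 + (⅙)*8) - 1/42611 = (1/36 + 133/6 + 1064 + 4/3) - 1/42611 = 39151/36 - 1/42611 = 1668263225/1533996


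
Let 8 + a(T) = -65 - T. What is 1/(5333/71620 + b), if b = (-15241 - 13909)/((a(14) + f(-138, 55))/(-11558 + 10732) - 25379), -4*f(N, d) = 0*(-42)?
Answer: 1501367696540/1836254701011 ≈ 0.81763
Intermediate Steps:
a(T) = -73 - T (a(T) = -8 + (-65 - T) = -73 - T)
f(N, d) = 0 (f(N, d) = -0*(-42) = -1/4*0 = 0)
b = 24077900/20962967 (b = (-15241 - 13909)/(((-73 - 1*14) + 0)/(-11558 + 10732) - 25379) = -29150/(((-73 - 14) + 0)/(-826) - 25379) = -29150/((-87 + 0)*(-1/826) - 25379) = -29150/(-87*(-1/826) - 25379) = -29150/(87/826 - 25379) = -29150/(-20962967/826) = -29150*(-826/20962967) = 24077900/20962967 ≈ 1.1486)
1/(5333/71620 + b) = 1/(5333/71620 + 24077900/20962967) = 1/(1836254701011/1501367696540) = 1501367696540/1836254701011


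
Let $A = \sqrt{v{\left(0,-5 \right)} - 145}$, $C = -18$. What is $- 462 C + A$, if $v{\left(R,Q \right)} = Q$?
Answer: $8316 + 5 i \sqrt{6} \approx 8316.0 + 12.247 i$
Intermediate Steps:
$A = 5 i \sqrt{6}$ ($A = \sqrt{-5 - 145} = \sqrt{-150} = 5 i \sqrt{6} \approx 12.247 i$)
$- 462 C + A = \left(-462\right) \left(-18\right) + 5 i \sqrt{6} = 8316 + 5 i \sqrt{6}$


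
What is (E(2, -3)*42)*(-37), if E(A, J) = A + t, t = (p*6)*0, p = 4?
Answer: -3108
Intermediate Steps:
t = 0 (t = (4*6)*0 = 24*0 = 0)
E(A, J) = A (E(A, J) = A + 0 = A)
(E(2, -3)*42)*(-37) = (2*42)*(-37) = 84*(-37) = -3108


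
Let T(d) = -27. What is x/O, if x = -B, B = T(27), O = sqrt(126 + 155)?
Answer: 27*sqrt(281)/281 ≈ 1.6107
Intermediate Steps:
O = sqrt(281) ≈ 16.763
B = -27
x = 27 (x = -1*(-27) = 27)
x/O = 27/(sqrt(281)) = 27*(sqrt(281)/281) = 27*sqrt(281)/281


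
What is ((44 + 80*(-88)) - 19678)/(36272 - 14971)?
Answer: -26674/21301 ≈ -1.2522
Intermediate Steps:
((44 + 80*(-88)) - 19678)/(36272 - 14971) = ((44 - 7040) - 19678)/21301 = (-6996 - 19678)*(1/21301) = -26674*1/21301 = -26674/21301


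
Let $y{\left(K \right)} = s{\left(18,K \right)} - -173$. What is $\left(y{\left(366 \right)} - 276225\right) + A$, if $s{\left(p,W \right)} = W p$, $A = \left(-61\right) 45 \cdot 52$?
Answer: $-412204$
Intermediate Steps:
$A = -142740$ ($A = \left(-2745\right) 52 = -142740$)
$y{\left(K \right)} = 173 + 18 K$ ($y{\left(K \right)} = K 18 - -173 = 18 K + 173 = 173 + 18 K$)
$\left(y{\left(366 \right)} - 276225\right) + A = \left(\left(173 + 18 \cdot 366\right) - 276225\right) - 142740 = \left(\left(173 + 6588\right) - 276225\right) - 142740 = \left(6761 - 276225\right) - 142740 = -269464 - 142740 = -412204$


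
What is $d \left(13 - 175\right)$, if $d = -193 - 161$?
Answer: $57348$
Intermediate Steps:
$d = -354$
$d \left(13 - 175\right) = - 354 \left(13 - 175\right) = \left(-354\right) \left(-162\right) = 57348$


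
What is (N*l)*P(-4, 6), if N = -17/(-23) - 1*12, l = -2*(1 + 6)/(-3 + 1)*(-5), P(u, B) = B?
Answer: 54390/23 ≈ 2364.8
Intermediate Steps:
l = -35 (l = -14/(-2)*(-5) = -14*(-1)/2*(-5) = -2*(-7/2)*(-5) = 7*(-5) = -35)
N = -259/23 (N = -17*(-1/23) - 12 = 17/23 - 12 = -259/23 ≈ -11.261)
(N*l)*P(-4, 6) = -259/23*(-35)*6 = (9065/23)*6 = 54390/23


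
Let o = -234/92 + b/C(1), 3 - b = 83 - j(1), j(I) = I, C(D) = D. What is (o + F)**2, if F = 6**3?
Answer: 38254225/2116 ≈ 18079.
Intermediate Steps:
b = -79 (b = 3 - (83 - 1*1) = 3 - (83 - 1) = 3 - 1*82 = 3 - 82 = -79)
F = 216
o = -3751/46 (o = -234/92 - 79/1 = -234*1/92 - 79*1 = -117/46 - 79 = -3751/46 ≈ -81.543)
(o + F)**2 = (-3751/46 + 216)**2 = (6185/46)**2 = 38254225/2116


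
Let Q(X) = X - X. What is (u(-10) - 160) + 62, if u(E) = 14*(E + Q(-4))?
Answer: -238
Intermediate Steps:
Q(X) = 0
u(E) = 14*E (u(E) = 14*(E + 0) = 14*E)
(u(-10) - 160) + 62 = (14*(-10) - 160) + 62 = (-140 - 160) + 62 = -300 + 62 = -238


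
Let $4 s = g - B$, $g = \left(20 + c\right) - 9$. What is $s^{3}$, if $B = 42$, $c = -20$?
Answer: $- \frac{132651}{64} \approx -2072.7$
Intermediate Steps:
$g = -9$ ($g = \left(20 - 20\right) - 9 = 0 - 9 = -9$)
$s = - \frac{51}{4}$ ($s = \frac{-9 - 42}{4} = \frac{1}{4} \left(-51\right) = - \frac{51}{4} \approx -12.75$)
$s^{3} = \left(- \frac{51}{4}\right)^{3} = - \frac{132651}{64}$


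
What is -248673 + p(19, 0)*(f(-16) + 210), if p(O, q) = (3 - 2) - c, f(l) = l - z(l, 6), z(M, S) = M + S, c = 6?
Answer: -249693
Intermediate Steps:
f(l) = -6 (f(l) = l - (l + 6) = l - (6 + l) = l + (-6 - l) = -6)
p(O, q) = -5 (p(O, q) = (3 - 2) - 1*6 = 1 - 6 = -5)
-248673 + p(19, 0)*(f(-16) + 210) = -248673 - 5*(-6 + 210) = -248673 - 5*204 = -248673 - 1020 = -249693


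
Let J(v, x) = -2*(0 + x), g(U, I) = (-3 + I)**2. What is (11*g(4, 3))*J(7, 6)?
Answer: 0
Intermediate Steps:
J(v, x) = -2*x
(11*g(4, 3))*J(7, 6) = (11*(-3 + 3)**2)*(-2*6) = (11*0**2)*(-12) = (11*0)*(-12) = 0*(-12) = 0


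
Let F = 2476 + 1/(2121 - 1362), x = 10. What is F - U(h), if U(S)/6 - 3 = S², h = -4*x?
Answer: -5420777/759 ≈ -7142.0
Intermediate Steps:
h = -40 (h = -4*10 = -40)
F = 1879285/759 (F = 2476 + 1/759 = 1879285/759 ≈ 2476.0)
U(S) = 18 + 6*S²
F - U(h) = 1879285/759 - (18 + 6*(-40)²) = 1879285/759 - (18 + 6*1600) = 1879285/759 - (18 + 9600) = 1879285/759 - 1*9618 = 1879285/759 - 9618 = -5420777/759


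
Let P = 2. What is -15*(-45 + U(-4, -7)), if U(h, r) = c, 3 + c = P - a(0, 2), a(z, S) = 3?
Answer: 735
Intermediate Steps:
c = -4 (c = -3 + (2 - 1*3) = -3 + (2 - 3) = -3 - 1 = -4)
U(h, r) = -4
-15*(-45 + U(-4, -7)) = -15*(-45 - 4) = -15*(-49) = 735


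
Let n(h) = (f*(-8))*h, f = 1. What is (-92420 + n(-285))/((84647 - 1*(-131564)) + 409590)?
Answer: -90140/625801 ≈ -0.14404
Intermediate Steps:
n(h) = -8*h (n(h) = (1*(-8))*h = -8*h)
(-92420 + n(-285))/((84647 - 1*(-131564)) + 409590) = (-92420 - 8*(-285))/((84647 - 1*(-131564)) + 409590) = (-92420 + 2280)/((84647 + 131564) + 409590) = -90140/(216211 + 409590) = -90140/625801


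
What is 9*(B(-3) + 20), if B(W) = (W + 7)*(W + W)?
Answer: -36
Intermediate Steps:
B(W) = 2*W*(7 + W) (B(W) = (7 + W)*(2*W) = 2*W*(7 + W))
9*(B(-3) + 20) = 9*(2*(-3)*(7 - 3) + 20) = 9*(2*(-3)*4 + 20) = 9*(-24 + 20) = 9*(-4) = -36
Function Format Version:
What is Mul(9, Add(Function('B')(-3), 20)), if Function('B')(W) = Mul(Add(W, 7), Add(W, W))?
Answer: -36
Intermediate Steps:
Function('B')(W) = Mul(2, W, Add(7, W)) (Function('B')(W) = Mul(Add(7, W), Mul(2, W)) = Mul(2, W, Add(7, W)))
Mul(9, Add(Function('B')(-3), 20)) = Mul(9, Add(Mul(2, -3, Add(7, -3)), 20)) = Mul(9, Add(Mul(2, -3, 4), 20)) = Mul(9, Add(-24, 20)) = Mul(9, -4) = -36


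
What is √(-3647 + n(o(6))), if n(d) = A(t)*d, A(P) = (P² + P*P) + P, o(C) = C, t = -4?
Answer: 7*I*√71 ≈ 58.983*I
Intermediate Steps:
A(P) = P + 2*P² (A(P) = (P² + P²) + P = 2*P² + P = P + 2*P²)
n(d) = 28*d (n(d) = (-4*(1 + 2*(-4)))*d = (-4*(1 - 8))*d = (-4*(-7))*d = 28*d)
√(-3647 + n(o(6))) = √(-3647 + 28*6) = √(-3647 + 168) = √(-3479) = 7*I*√71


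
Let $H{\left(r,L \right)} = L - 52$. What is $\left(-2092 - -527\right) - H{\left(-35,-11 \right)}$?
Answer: $-1502$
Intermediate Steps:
$H{\left(r,L \right)} = -52 + L$
$\left(-2092 - -527\right) - H{\left(-35,-11 \right)} = \left(-2092 - -527\right) - \left(-52 - 11\right) = \left(-2092 + \left(-151 + 678\right)\right) - -63 = \left(-2092 + 527\right) + 63 = -1565 + 63 = -1502$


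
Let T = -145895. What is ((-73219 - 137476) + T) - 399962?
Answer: -756552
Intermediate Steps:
((-73219 - 137476) + T) - 399962 = ((-73219 - 137476) - 145895) - 399962 = (-210695 - 145895) - 399962 = -356590 - 399962 = -756552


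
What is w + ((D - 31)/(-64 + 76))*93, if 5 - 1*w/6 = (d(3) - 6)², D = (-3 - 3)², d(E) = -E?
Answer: -1669/4 ≈ -417.25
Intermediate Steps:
D = 36 (D = (-6)² = 36)
w = -456 (w = 30 - 6*(-1*3 - 6)² = 30 - 6*(-3 - 6)² = 30 - 6*(-9)² = 30 - 6*81 = 30 - 486 = -456)
w + ((D - 31)/(-64 + 76))*93 = -456 + ((36 - 31)/(-64 + 76))*93 = -456 + (5/12)*93 = -456 + 155/4 = -1669/4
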